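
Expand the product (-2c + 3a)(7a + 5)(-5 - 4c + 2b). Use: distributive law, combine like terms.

(-2c + 3a)(7a + 5)(-5 - 4c + 2b)
= (-14ac - 10c + 21a^2 + 15a)(-5 - 4c + 2b)    [distributive law]
= 70ac + 56ac^2 - 28abc + 50c + 40c^2 - 20bc - 105a^2 - 84a^2c + 42a^2b - 75a - 60ac + 30ab    [distributive law]
= 10ac + 56ac^2 - 28abc + 50c + 40c^2 - 20bc - 105a^2 - 84a^2c + 42a^2b - 75a + 30ab    [combine like terms]

10ac + 56ac^2 - 28abc + 50c + 40c^2 - 20bc - 105a^2 - 84a^2c + 42a^2b - 75a + 30ab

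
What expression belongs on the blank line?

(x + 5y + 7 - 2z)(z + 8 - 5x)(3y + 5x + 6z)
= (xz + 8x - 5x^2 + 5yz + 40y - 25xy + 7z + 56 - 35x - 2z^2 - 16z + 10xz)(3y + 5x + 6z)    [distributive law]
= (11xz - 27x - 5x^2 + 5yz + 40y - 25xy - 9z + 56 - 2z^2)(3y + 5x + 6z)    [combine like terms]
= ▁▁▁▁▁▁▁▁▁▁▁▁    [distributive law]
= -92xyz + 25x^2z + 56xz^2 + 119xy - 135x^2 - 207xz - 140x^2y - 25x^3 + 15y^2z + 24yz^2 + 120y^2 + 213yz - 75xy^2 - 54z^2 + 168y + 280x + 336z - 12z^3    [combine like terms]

Applying distributive law to the line above:

33xyz + 55x^2z + 66xz^2 - 81xy - 135x^2 - 162xz - 15x^2y - 25x^3 - 30x^2z + 15y^2z + 25xyz + 30yz^2 + 120y^2 + 200xy + 240yz - 75xy^2 - 125x^2y - 150xyz - 27yz - 45xz - 54z^2 + 168y + 280x + 336z - 6yz^2 - 10xz^2 - 12z^3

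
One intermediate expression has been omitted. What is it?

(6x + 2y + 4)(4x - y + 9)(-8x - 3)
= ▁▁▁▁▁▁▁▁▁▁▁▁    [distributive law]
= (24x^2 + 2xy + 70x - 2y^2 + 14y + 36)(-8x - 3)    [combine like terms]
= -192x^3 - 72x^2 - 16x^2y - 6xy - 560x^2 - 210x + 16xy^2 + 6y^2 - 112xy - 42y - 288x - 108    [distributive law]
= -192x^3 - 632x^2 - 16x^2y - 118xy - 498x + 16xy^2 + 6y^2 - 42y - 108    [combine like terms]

Applying distributive law to the line above:

(24x^2 - 6xy + 54x + 8xy - 2y^2 + 18y + 16x - 4y + 36)(-8x - 3)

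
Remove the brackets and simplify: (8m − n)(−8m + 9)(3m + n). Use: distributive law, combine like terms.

−192m^3 − 40m^2n + 216m^2 + 45mn + 8mn^2 − 9n^2

(8m − n)(−8m + 9)(3m + n)
= (−64m^2 + 72m + 8mn − 9n)(3m + n)    [distributive law]
= −192m^3 − 64m^2n + 216m^2 + 72mn + 24m^2n + 8mn^2 − 27mn − 9n^2    [distributive law]
= −192m^3 − 40m^2n + 216m^2 + 45mn + 8mn^2 − 9n^2    [combine like terms]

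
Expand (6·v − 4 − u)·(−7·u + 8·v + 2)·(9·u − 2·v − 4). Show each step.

(6·v − 4 − u)·(−7·u + 8·v + 2)·(9·u − 2·v − 4)
= (−42·u·v + 48·v² + 12·v + 28·u − 32·v − 8 + 7·u² − 8·u·v − 2·u)·(9·u − 2·v − 4)    [distributive law]
= (−50·u·v + 48·v² − 20·v + 26·u − 8 + 7·u²)·(9·u − 2·v − 4)    [combine like terms]
= −450·u²·v + 100·u·v² + 200·u·v + 432·u·v² − 96·v³ − 192·v² − 180·u·v + 40·v² + 80·v + 234·u² − 52·u·v − 104·u − 72·u + 16·v + 32 + 63·u³ − 14·u²·v − 28·u²    [distributive law]
= −464·u²·v + 532·u·v² − 32·u·v − 96·v³ − 152·v² + 96·v + 206·u² − 176·u + 32 + 63·u³    [combine like terms]

−464·u²·v + 532·u·v² − 32·u·v − 96·v³ − 152·v² + 96·v + 206·u² − 176·u + 32 + 63·u³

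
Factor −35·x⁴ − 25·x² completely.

5·x²(−7·x² − 5)

−35·x⁴ − 25·x²
= 5(−7·x⁴ − 5·x²)    [factor out 5]
= 5·x²(−7·x² − 5)    [factor out x²]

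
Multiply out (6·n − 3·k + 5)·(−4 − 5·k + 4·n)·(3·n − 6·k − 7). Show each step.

(6·n − 3·k + 5)·(−4 − 5·k + 4·n)·(3·n − 6·k − 7)
= (−24·n − 30·k·n + 24·n² + 12·k + 15·k² − 12·k·n − 20 − 25·k + 20·n)·(3·n − 6·k − 7)    [distributive law]
= (−4·n − 42·k·n + 24·n² − 13·k + 15·k² − 20)·(3·n − 6·k − 7)    [combine like terms]
= −12·n² + 24·k·n + 28·n − 126·k·n² + 252·k²·n + 294·k·n + 72·n³ − 144·k·n² − 168·n² − 39·k·n + 78·k² + 91·k + 45·k²·n − 90·k³ − 105·k² − 60·n + 120·k + 140    [distributive law]
= −180·n² + 279·k·n − 32·n − 270·k·n² + 297·k²·n + 72·n³ − 27·k² + 211·k − 90·k³ + 140    [combine like terms]

−180·n² + 279·k·n − 32·n − 270·k·n² + 297·k²·n + 72·n³ − 27·k² + 211·k − 90·k³ + 140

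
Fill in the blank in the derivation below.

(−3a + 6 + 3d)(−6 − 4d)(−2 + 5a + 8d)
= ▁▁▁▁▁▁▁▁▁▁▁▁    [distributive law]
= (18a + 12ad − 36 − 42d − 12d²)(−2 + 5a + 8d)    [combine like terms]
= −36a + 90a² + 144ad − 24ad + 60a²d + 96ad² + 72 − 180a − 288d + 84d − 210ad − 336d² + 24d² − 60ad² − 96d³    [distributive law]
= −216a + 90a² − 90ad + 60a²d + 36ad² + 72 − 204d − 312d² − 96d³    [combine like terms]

Applying distributive law to the line above:

(18a + 12ad − 36 − 24d − 18d − 12d²)(−2 + 5a + 8d)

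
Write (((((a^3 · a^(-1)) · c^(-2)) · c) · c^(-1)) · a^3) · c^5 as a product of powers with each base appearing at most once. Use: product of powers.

a^5·c^3

(((((a^3 · a^(-1)) · c^(-2)) · c) · c^(-1)) · a^3) · c^5
= ((((a^2 · c^(-2)) · c) · c^(-1)) · a^3) · c^5    [product of powers]
= a^5·c^3    [product of powers]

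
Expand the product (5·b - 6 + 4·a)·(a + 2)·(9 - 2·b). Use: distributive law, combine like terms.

41·a·b - 10·a·b^2 + 114·b - 20·b^2 + 18·a - 108 + 36·a^2 - 8·a^2·b

(5·b - 6 + 4·a)·(a + 2)·(9 - 2·b)
= (5·a·b + 10·b - 6·a - 12 + 4·a^2 + 8·a)·(9 - 2·b)    [distributive law]
= (5·a·b + 10·b + 2·a - 12 + 4·a^2)·(9 - 2·b)    [combine like terms]
= 45·a·b - 10·a·b^2 + 90·b - 20·b^2 + 18·a - 4·a·b - 108 + 24·b + 36·a^2 - 8·a^2·b    [distributive law]
= 41·a·b - 10·a·b^2 + 114·b - 20·b^2 + 18·a - 108 + 36·a^2 - 8·a^2·b    [combine like terms]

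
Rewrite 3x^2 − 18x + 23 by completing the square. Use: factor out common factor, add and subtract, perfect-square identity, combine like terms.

3x^2 − 18x + 23
= 3(x^2 − 6x) + 23    [factor out 3 from the x-terms]
= 3(x^2 − 6x + 9 − 9) + 23    [add and subtract 9 inside the bracket]
= 3(x − 3)^2 − 27 + 23    [perfect-square identity]
= 3(x − 3)^2 − 4    [combine constants]

3(x − 3)^2 − 4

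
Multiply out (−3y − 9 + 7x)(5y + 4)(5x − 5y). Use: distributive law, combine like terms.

−250xy^2 + 75y^3 − 425xy + 285y^2 − 180x + 180y + 175x^2y + 140x^2

(−3y − 9 + 7x)(5y + 4)(5x − 5y)
= (−15y^2 − 12y − 45y − 36 + 35xy + 28x)(5x − 5y)    [distributive law]
= (−15y^2 − 57y − 36 + 35xy + 28x)(5x − 5y)    [combine like terms]
= −75xy^2 + 75y^3 − 285xy + 285y^2 − 180x + 180y + 175x^2y − 175xy^2 + 140x^2 − 140xy    [distributive law]
= −250xy^2 + 75y^3 − 425xy + 285y^2 − 180x + 180y + 175x^2y + 140x^2    [combine like terms]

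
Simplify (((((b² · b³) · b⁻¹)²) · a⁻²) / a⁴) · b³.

(((((b² · b³) · b⁻¹)²) · a⁻²) / a⁴) · b³
= (((((b² · b³)²) · ((b⁻¹)²)) · a⁻²) / a⁴) · b³    [power of a product]
= ((((((b²)²) · ((b³)²)) · ((b⁻¹)²)) · a⁻²) / a⁴) · b³    [power of a product]
= ((((b⁴ · ((b³)²)) · ((b⁻¹)²)) · a⁻²) / a⁴) · b³    [power of a power]
= ((((b⁴ · b⁶) · ((b⁻¹)²)) · a⁻²) / a⁴) · b³    [power of a power]
= (((b¹⁰ · ((b⁻¹)²)) · a⁻²) / a⁴) · b³    [product of powers]
= (((b¹⁰ · b⁻²) · a⁻²) / a⁴) · b³    [power of a power]
= ((b⁸ · a⁻²) / a⁴) · b³    [product of powers]
= a⁻⁶b¹¹    [quotient of powers; product of powers]

a⁻⁶b¹¹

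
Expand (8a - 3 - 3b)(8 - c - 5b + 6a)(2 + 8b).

92a + 252ab - 16ac - 64abc - 464ab² + 96a² + 384a²b - 48 - 210b + 6c + 30bc - 42b² + 24b²c + 120b³

(8a - 3 - 3b)(8 - c - 5b + 6a)(2 + 8b)
= (64a - 8ac - 40ab + 48a² - 24 + 3c + 15b - 18a - 24b + 3bc + 15b² - 18ab)(2 + 8b)    [distributive law]
= (46a - 8ac - 58ab + 48a² - 24 + 3c - 9b + 3bc + 15b²)(2 + 8b)    [combine like terms]
= 92a + 368ab - 16ac - 64abc - 116ab - 464ab² + 96a² + 384a²b - 48 - 192b + 6c + 24bc - 18b - 72b² + 6bc + 24b²c + 30b² + 120b³    [distributive law]
= 92a + 252ab - 16ac - 64abc - 464ab² + 96a² + 384a²b - 48 - 210b + 6c + 30bc - 42b² + 24b²c + 120b³    [combine like terms]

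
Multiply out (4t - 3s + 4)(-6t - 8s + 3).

(4t - 3s + 4)(-6t - 8s + 3)
= -24t^2 - 32st + 12t + 18st + 24s^2 - 9s - 24t - 32s + 12    [distributive law]
= -24t^2 - 14st - 12t + 24s^2 - 41s + 12    [combine like terms]

-24t^2 - 14st - 12t + 24s^2 - 41s + 12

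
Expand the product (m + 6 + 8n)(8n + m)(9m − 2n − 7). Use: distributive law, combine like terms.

142m^2n + 544mn^2 + 308mn + 9m^3 + 47m^2 − 544n^2 − 336n − 42m − 128n^3

(m + 6 + 8n)(8n + m)(9m − 2n − 7)
= (8mn + m^2 + 48n + 6m + 64n^2 + 8mn)(9m − 2n − 7)    [distributive law]
= (16mn + m^2 + 48n + 6m + 64n^2)(9m − 2n − 7)    [combine like terms]
= 144m^2n − 32mn^2 − 112mn + 9m^3 − 2m^2n − 7m^2 + 432mn − 96n^2 − 336n + 54m^2 − 12mn − 42m + 576mn^2 − 128n^3 − 448n^2    [distributive law]
= 142m^2n + 544mn^2 + 308mn + 9m^3 + 47m^2 − 544n^2 − 336n − 42m − 128n^3    [combine like terms]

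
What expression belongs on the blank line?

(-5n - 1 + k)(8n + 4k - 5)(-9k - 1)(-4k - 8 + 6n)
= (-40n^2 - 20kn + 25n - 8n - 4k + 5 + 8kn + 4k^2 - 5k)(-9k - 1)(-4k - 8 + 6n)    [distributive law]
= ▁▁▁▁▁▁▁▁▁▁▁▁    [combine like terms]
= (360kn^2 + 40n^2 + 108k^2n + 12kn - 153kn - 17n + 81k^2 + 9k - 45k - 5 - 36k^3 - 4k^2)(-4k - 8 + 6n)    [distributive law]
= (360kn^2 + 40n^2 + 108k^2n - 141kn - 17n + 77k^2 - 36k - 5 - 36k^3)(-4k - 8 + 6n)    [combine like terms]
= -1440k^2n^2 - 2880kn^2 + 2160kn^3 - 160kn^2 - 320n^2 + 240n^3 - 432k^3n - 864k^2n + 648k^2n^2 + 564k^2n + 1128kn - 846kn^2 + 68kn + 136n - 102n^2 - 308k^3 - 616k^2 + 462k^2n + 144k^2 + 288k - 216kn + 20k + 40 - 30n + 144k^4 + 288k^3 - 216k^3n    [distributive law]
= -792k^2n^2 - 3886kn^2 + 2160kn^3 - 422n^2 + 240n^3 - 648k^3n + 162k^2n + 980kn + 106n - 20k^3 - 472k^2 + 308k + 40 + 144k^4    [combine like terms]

By combine like terms:

(-40n^2 - 12kn + 17n - 9k + 5 + 4k^2)(-9k - 1)(-4k - 8 + 6n)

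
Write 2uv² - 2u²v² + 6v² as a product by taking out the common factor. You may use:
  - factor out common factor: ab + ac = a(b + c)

2v²(u - u² + 3)

2uv² - 2u²v² + 6v²
= 2(uv² - u²v² + 3v²)    [factor out 2]
= 2v²(u - u² + 3)    [factor out v²]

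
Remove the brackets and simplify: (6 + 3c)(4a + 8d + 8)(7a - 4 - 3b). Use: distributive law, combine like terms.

168a^2 + 240a - 72ab + 336ad - 192d - 144bd - 192 - 144b + 84a^2c + 120ac - 36abc + 168acd - 96cd - 72bcd - 96c - 72bc

(6 + 3c)(4a + 8d + 8)(7a - 4 - 3b)
= (24a + 48d + 48 + 12ac + 24cd + 24c)(7a - 4 - 3b)    [distributive law]
= 168a^2 - 96a - 72ab + 336ad - 192d - 144bd + 336a - 192 - 144b + 84a^2c - 48ac - 36abc + 168acd - 96cd - 72bcd + 168ac - 96c - 72bc    [distributive law]
= 168a^2 + 240a - 72ab + 336ad - 192d - 144bd - 192 - 144b + 84a^2c + 120ac - 36abc + 168acd - 96cd - 72bcd - 96c - 72bc    [combine like terms]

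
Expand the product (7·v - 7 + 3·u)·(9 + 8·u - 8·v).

(7·v - 7 + 3·u)·(9 + 8·u - 8·v)
= 63·v + 56·u·v - 56·v² - 63 - 56·u + 56·v + 27·u + 24·u² - 24·u·v    [distributive law]
= 119·v + 32·u·v - 56·v² - 63 - 29·u + 24·u²    [combine like terms]

119·v + 32·u·v - 56·v² - 63 - 29·u + 24·u²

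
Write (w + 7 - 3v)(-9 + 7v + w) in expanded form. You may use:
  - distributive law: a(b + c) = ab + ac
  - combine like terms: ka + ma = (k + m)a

-2w + 4vw + w^2 - 63 + 76v - 21v^2

(w + 7 - 3v)(-9 + 7v + w)
= -9w + 7vw + w^2 - 63 + 49v + 7w + 27v - 21v^2 - 3vw    [distributive law]
= -2w + 4vw + w^2 - 63 + 76v - 21v^2    [combine like terms]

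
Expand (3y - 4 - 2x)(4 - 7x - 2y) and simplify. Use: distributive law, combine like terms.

20y - 17xy - 6y^2 - 16 + 20x + 14x^2

(3y - 4 - 2x)(4 - 7x - 2y)
= 12y - 21xy - 6y^2 - 16 + 28x + 8y - 8x + 14x^2 + 4xy    [distributive law]
= 20y - 17xy - 6y^2 - 16 + 20x + 14x^2    [combine like terms]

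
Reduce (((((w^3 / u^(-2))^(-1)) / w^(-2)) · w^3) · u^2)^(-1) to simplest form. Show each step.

(((((w^3 / u^(-2))^(-1)) / w^(-2)) · w^3) · u^2)^(-1)
= (((((w^3 / u^(-2))^(-1)) / w^(-2)) · w^3)^(-1)) · ((u^2)^(-1))    [power of a product]
= (((((w^3 / u^(-2))^(-1)) / w^(-2))^(-1)) · ((w^3)^(-1))) · ((u^2)^(-1))    [power of a product]
= (((((w^3 / u^(-2))^(-1))^(-1)) / ((w^(-2))^(-1))) · ((w^3)^(-1))) · ((u^2)^(-1))    [power of a quotient]
= ((((w^3 / u^(-2))^1) / ((w^(-2))^(-1))) · ((w^3)^(-1))) · ((u^2)^(-1))    [power of a power]
= (((((w^3)^1) / ((u^(-2))^1)) / ((w^(-2))^(-1))) · ((w^3)^(-1))) · ((u^2)^(-1))    [power of a quotient]
= (((w^3 / ((u^(-2))^1)) / ((w^(-2))^(-1))) · ((w^3)^(-1))) · ((u^2)^(-1))    [power of a power]
= (((w^3 / u^(-2)) / ((w^(-2))^(-1))) · ((w^3)^(-1))) · ((u^2)^(-1))    [power of a power]
= (((w^3 / u^(-2)) / w^2) · ((w^3)^(-1))) · ((u^2)^(-1))    [power of a power]
= (((w^3 / u^(-2)) / w^2) · w^(-3)) · ((u^2)^(-1))    [power of a power]
= (((w^3 / u^(-2)) / w^2) · w^(-3)) · u^(-2)    [power of a power]
= w^(-2)    [quotient of powers; product of powers]

w^(-2)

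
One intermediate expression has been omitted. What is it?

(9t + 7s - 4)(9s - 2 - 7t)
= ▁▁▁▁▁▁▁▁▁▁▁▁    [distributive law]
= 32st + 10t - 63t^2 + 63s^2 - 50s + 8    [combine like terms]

After distributive law, the bracketed line is:

81st - 18t - 63t^2 + 63s^2 - 14s - 49st - 36s + 8 + 28t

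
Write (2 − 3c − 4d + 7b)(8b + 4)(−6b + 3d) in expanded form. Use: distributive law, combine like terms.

(2 − 3c − 4d + 7b)(8b + 4)(−6b + 3d)
= (16b + 8 − 24bc − 12c − 32bd − 16d + 56b^2 + 28b)(−6b + 3d)    [distributive law]
= (44b + 8 − 24bc − 12c − 32bd − 16d + 56b^2)(−6b + 3d)    [combine like terms]
= −264b^2 + 132bd − 48b + 24d + 144b^2c − 72bcd + 72bc − 36cd + 192b^2d − 96bd^2 + 96bd − 48d^2 − 336b^3 + 168b^2d    [distributive law]
= −264b^2 + 228bd − 48b + 24d + 144b^2c − 72bcd + 72bc − 36cd + 360b^2d − 96bd^2 − 48d^2 − 336b^3    [combine like terms]

−264b^2 + 228bd − 48b + 24d + 144b^2c − 72bcd + 72bc − 36cd + 360b^2d − 96bd^2 − 48d^2 − 336b^3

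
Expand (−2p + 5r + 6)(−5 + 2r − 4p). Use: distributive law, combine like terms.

(−2p + 5r + 6)(−5 + 2r − 4p)
= 10p − 4pr + 8p² − 25r + 10r² − 20pr − 30 + 12r − 24p    [distributive law]
= −14p − 24pr + 8p² − 13r + 10r² − 30    [combine like terms]

−14p − 24pr + 8p² − 13r + 10r² − 30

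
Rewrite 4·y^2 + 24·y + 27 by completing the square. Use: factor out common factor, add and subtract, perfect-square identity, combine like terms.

4(y + 3)^2 - 9

4·y^2 + 24·y + 27
= 4(y^2 + 6·y) + 27    [factor out 4 from the y-terms]
= 4(y^2 + 6·y + 9 - 9) + 27    [add and subtract 9 inside the bracket]
= 4(y + 3)^2 - 36 + 27    [perfect-square identity]
= 4(y + 3)^2 - 9    [combine constants]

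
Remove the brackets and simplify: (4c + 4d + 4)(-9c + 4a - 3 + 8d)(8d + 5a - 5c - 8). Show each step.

-268c^2d - 260ac^2 + 180c^3 + 528c^2 + 28acd + 80a^2c - 448ac - 452cd + 444c - 192cd^2 + 288ad^2 + 80a^2d + 100ad - 96d^2 - 256d + 256d^3 + 80a^2 - 188a + 96

(4c + 4d + 4)(-9c + 4a - 3 + 8d)(8d + 5a - 5c - 8)
= (-36c^2 + 16ac - 12c + 32cd - 36cd + 16ad - 12d + 32d^2 - 36c + 16a - 12 + 32d)(8d + 5a - 5c - 8)    [distributive law]
= (-36c^2 + 16ac - 48c - 4cd + 16ad + 20d + 32d^2 + 16a - 12)(8d + 5a - 5c - 8)    [combine like terms]
= -288c^2d - 180ac^2 + 180c^3 + 288c^2 + 128acd + 80a^2c - 80ac^2 - 128ac - 384cd - 240ac + 240c^2 + 384c - 32cd^2 - 20acd + 20c^2d + 32cd + 128ad^2 + 80a^2d - 80acd - 128ad + 160d^2 + 100ad - 100cd - 160d + 256d^3 + 160ad^2 - 160cd^2 - 256d^2 + 128ad + 80a^2 - 80ac - 128a - 96d - 60a + 60c + 96    [distributive law]
= -268c^2d - 260ac^2 + 180c^3 + 528c^2 + 28acd + 80a^2c - 448ac - 452cd + 444c - 192cd^2 + 288ad^2 + 80a^2d + 100ad - 96d^2 - 256d + 256d^3 + 80a^2 - 188a + 96    [combine like terms]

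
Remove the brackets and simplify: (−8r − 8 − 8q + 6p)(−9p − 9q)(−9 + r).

(−8r − 8 − 8q + 6p)(−9p − 9q)(−9 + r)
= (72pr + 72qr + 72p + 72q + 72pq + 72q^2 − 54p^2 − 54pq)(−9 + r)    [distributive law]
= (72pr + 72qr + 72p + 72q + 18pq + 72q^2 − 54p^2)(−9 + r)    [combine like terms]
= −648pr + 72pr^2 − 648qr + 72qr^2 − 648p + 72pr − 648q + 72qr − 162pq + 18pqr − 648q^2 + 72q^2r + 486p^2 − 54p^2r    [distributive law]
= −576pr + 72pr^2 − 576qr + 72qr^2 − 648p − 648q − 162pq + 18pqr − 648q^2 + 72q^2r + 486p^2 − 54p^2r    [combine like terms]

−576pr + 72pr^2 − 576qr + 72qr^2 − 648p − 648q − 162pq + 18pqr − 648q^2 + 72q^2r + 486p^2 − 54p^2r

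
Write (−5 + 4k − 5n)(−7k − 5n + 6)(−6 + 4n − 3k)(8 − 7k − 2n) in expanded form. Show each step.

(−5 + 4k − 5n)(−7k − 5n + 6)(−6 + 4n − 3k)(8 − 7k − 2n)
= (35k + 25n − 30 − 28k^2 − 20kn + 24k + 35kn + 25n^2 − 30n)(−6 + 4n − 3k)(8 − 7k − 2n)    [distributive law]
= (59k − 5n − 30 − 28k^2 + 15kn + 25n^2)(−6 + 4n − 3k)(8 − 7k − 2n)    [combine like terms]
= (−354k + 236kn − 177k^2 + 30n − 20n^2 + 15kn + 180 − 120n + 90k + 168k^2 − 112k^2n + 84k^3 − 90kn + 60kn^2 − 45k^2n − 150n^2 + 100n^3 − 75kn^2)(8 − 7k − 2n)    [distributive law]
= (−264k + 161kn − 9k^2 − 90n − 170n^2 + 180 − 157k^2n + 84k^3 − 15kn^2 + 100n^3)(8 − 7k − 2n)    [combine like terms]
= −2112k + 1848k^2 + 528kn + 1288kn − 1127k^2n − 322kn^2 − 72k^2 + 63k^3 + 18k^2n − 720n + 630kn + 180n^2 − 1360n^2 + 1190kn^2 + 340n^3 + 1440 − 1260k − 360n − 1256k^2n + 1099k^3n + 314k^2n^2 + 672k^3 − 588k^4 − 168k^3n − 120kn^2 + 105k^2n^2 + 30kn^3 + 800n^3 − 700kn^3 − 200n^4    [distributive law]
= −3372k + 1776k^2 + 2446kn − 2365k^2n + 748kn^2 + 735k^3 − 1080n − 1180n^2 + 1140n^3 + 1440 + 931k^3n + 419k^2n^2 − 588k^4 − 670kn^3 − 200n^4    [combine like terms]

−3372k + 1776k^2 + 2446kn − 2365k^2n + 748kn^2 + 735k^3 − 1080n − 1180n^2 + 1140n^3 + 1440 + 931k^3n + 419k^2n^2 − 588k^4 − 670kn^3 − 200n^4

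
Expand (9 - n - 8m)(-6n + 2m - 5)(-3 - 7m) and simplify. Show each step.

147n + 205mn + 141m - 358m² + 135 - 18n² - 42mn² - 322m²n + 112m³

(9 - n - 8m)(-6n + 2m - 5)(-3 - 7m)
= (-54n + 18m - 45 + 6n² - 2mn + 5n + 48mn - 16m² + 40m)(-3 - 7m)    [distributive law]
= (-49n + 58m - 45 + 6n² + 46mn - 16m²)(-3 - 7m)    [combine like terms]
= 147n + 343mn - 174m - 406m² + 135 + 315m - 18n² - 42mn² - 138mn - 322m²n + 48m² + 112m³    [distributive law]
= 147n + 205mn + 141m - 358m² + 135 - 18n² - 42mn² - 322m²n + 112m³    [combine like terms]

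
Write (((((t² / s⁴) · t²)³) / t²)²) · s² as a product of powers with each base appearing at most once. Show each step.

s⁻²²t²⁰

(((((t² / s⁴) · t²)³) / t²)²) · s²
= (((((t² / s⁴) · t²)³)²) / ((t²)²)) · s²    [power of a quotient]
= ((((t² / s⁴) · t²)⁶) / ((t²)²)) · s²    [power of a power]
= ((((t² / s⁴)⁶) · ((t²)⁶)) / ((t²)²)) · s²    [power of a product]
= (((((t²)⁶) / ((s⁴)⁶)) · ((t²)⁶)) / ((t²)²)) · s²    [power of a quotient]
= (((t¹² / ((s⁴)⁶)) · ((t²)⁶)) / ((t²)²)) · s²    [power of a power]
= (((t¹² / s²⁴) · ((t²)⁶)) / ((t²)²)) · s²    [power of a power]
= (((t¹² / s²⁴) · t¹²) / ((t²)²)) · s²    [power of a power]
= (((t¹² / s²⁴) · t¹²) / t⁴) · s²    [power of a power]
= s⁻²²t²⁰    [quotient of powers; product of powers]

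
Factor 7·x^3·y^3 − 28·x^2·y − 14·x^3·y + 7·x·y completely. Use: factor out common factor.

7·x^3·y^3 − 28·x^2·y − 14·x^3·y + 7·x·y
= 7(x^3·y^3 − 4·x^2·y − 2·x^3·y + x·y)    [factor out 7]
= 7·x·y(x^2·y^2 − 4·x − 2·x^2 + 1)    [factor out x·y]

7·x·y(x^2·y^2 − 4·x − 2·x^2 + 1)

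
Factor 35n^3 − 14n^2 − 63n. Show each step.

7n(5n^2 − 2n − 9)

35n^3 − 14n^2 − 63n
= 7(5n^3 − 2n^2 − 9n)    [factor out 7]
= 7n(5n^2 − 2n − 9)    [factor out n]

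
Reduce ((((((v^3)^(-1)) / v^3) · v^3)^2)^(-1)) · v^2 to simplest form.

v^8

((((((v^3)^(-1)) / v^3) · v^3)^2)^(-1)) · v^2
= (((((v^3)^(-1)) / v^3) · v^3)^(-2)) · v^2    [power of a power]
= (((((v^3)^(-1)) / v^3)^(-2)) · ((v^3)^(-2))) · v^2    [power of a product]
= (((((v^3)^(-1))^(-2)) / ((v^3)^(-2))) · ((v^3)^(-2))) · v^2    [power of a quotient]
= ((((v^3)^2) / ((v^3)^(-2))) · ((v^3)^(-2))) · v^2    [power of a power]
= ((v^6 / ((v^3)^(-2))) · ((v^3)^(-2))) · v^2    [power of a power]
= ((v^6 / v^(-6)) · ((v^3)^(-2))) · v^2    [power of a power]
= (v^12 · ((v^3)^(-2))) · v^2    [quotient of powers]
= (v^12 · v^(-6)) · v^2    [power of a power]
= v^6 · v^2    [product of powers]
= v^8    [product of powers]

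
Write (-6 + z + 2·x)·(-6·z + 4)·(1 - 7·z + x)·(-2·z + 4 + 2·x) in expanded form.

-1560·z^2 + 880·z + 336·x·z + 740·z^3 - 204·x·z^2 - 120·x^2·z - 96 - 112·x - 84·z^4 - 72·x·z^3 + 180·x^2·z^2 - 24·x^3·z + 16·x^3

(-6 + z + 2·x)·(-6·z + 4)·(1 - 7·z + x)·(-2·z + 4 + 2·x)
= (36·z - 24 - 6·z^2 + 4·z - 12·x·z + 8·x)·(1 - 7·z + x)·(-2·z + 4 + 2·x)    [distributive law]
= (40·z - 24 - 6·z^2 - 12·x·z + 8·x)·(1 - 7·z + x)·(-2·z + 4 + 2·x)    [combine like terms]
= (40·z - 280·z^2 + 40·x·z - 24 + 168·z - 24·x - 6·z^2 + 42·z^3 - 6·x·z^2 - 12·x·z + 84·x·z^2 - 12·x^2·z + 8·x - 56·x·z + 8·x^2)·(-2·z + 4 + 2·x)    [distributive law]
= (208·z - 286·z^2 - 28·x·z - 24 - 16·x + 42·z^3 + 78·x·z^2 - 12·x^2·z + 8·x^2)·(-2·z + 4 + 2·x)    [combine like terms]
= -416·z^2 + 832·z + 416·x·z + 572·z^3 - 1144·z^2 - 572·x·z^2 + 56·x·z^2 - 112·x·z - 56·x^2·z + 48·z - 96 - 48·x + 32·x·z - 64·x - 32·x^2 - 84·z^4 + 168·z^3 + 84·x·z^3 - 156·x·z^3 + 312·x·z^2 + 156·x^2·z^2 + 24·x^2·z^2 - 48·x^2·z - 24·x^3·z - 16·x^2·z + 32·x^2 + 16·x^3    [distributive law]
= -1560·z^2 + 880·z + 336·x·z + 740·z^3 - 204·x·z^2 - 120·x^2·z - 96 - 112·x - 84·z^4 - 72·x·z^3 + 180·x^2·z^2 - 24·x^3·z + 16·x^3    [combine like terms]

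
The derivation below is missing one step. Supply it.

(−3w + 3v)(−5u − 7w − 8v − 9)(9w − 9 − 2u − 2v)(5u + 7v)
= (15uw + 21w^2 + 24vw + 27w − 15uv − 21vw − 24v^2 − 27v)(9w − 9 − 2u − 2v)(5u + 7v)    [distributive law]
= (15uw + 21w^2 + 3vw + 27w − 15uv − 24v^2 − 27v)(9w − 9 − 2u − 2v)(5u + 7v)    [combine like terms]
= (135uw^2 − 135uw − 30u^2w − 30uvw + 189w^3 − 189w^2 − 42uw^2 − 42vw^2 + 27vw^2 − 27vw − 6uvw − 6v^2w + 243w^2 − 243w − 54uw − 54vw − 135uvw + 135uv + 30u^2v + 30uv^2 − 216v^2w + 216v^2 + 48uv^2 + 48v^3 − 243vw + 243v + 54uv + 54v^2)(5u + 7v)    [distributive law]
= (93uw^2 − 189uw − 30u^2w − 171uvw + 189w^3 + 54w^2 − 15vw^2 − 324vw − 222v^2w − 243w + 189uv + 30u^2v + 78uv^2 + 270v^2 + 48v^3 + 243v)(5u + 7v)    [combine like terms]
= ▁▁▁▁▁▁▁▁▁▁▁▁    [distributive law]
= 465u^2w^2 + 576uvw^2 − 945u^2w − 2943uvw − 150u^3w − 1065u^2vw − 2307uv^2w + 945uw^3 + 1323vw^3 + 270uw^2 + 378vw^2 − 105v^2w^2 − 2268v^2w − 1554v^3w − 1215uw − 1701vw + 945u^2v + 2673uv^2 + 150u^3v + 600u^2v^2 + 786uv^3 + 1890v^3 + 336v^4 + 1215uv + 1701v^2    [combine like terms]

By distributive law:

465u^2w^2 + 651uvw^2 − 945u^2w − 1323uvw − 150u^3w − 210u^2vw − 855u^2vw − 1197uv^2w + 945uw^3 + 1323vw^3 + 270uw^2 + 378vw^2 − 75uvw^2 − 105v^2w^2 − 1620uvw − 2268v^2w − 1110uv^2w − 1554v^3w − 1215uw − 1701vw + 945u^2v + 1323uv^2 + 150u^3v + 210u^2v^2 + 390u^2v^2 + 546uv^3 + 1350uv^2 + 1890v^3 + 240uv^3 + 336v^4 + 1215uv + 1701v^2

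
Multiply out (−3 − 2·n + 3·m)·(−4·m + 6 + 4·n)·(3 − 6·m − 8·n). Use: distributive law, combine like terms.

(−3 − 2·n + 3·m)·(−4·m + 6 + 4·n)·(3 − 6·m − 8·n)
= (12·m − 18 − 12·n + 8·m·n − 12·n − 8·n^2 − 12·m^2 + 18·m + 12·m·n)·(3 − 6·m − 8·n)    [distributive law]
= (30·m − 18 − 24·n + 20·m·n − 8·n^2 − 12·m^2)·(3 − 6·m − 8·n)    [combine like terms]
= 90·m − 180·m^2 − 240·m·n − 54 + 108·m + 144·n − 72·n + 144·m·n + 192·n^2 + 60·m·n − 120·m^2·n − 160·m·n^2 − 24·n^2 + 48·m·n^2 + 64·n^3 − 36·m^2 + 72·m^3 + 96·m^2·n    [distributive law]
= 198·m − 216·m^2 − 36·m·n − 54 + 72·n + 168·n^2 − 24·m^2·n − 112·m·n^2 + 64·n^3 + 72·m^3    [combine like terms]

198·m − 216·m^2 − 36·m·n − 54 + 72·n + 168·n^2 − 24·m^2·n − 112·m·n^2 + 64·n^3 + 72·m^3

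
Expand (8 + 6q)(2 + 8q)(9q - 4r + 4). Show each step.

(8 + 6q)(2 + 8q)(9q - 4r + 4)
= (16 + 64q + 12q + 48q²)(9q - 4r + 4)    [distributive law]
= (16 + 76q + 48q²)(9q - 4r + 4)    [combine like terms]
= 144q - 64r + 64 + 684q² - 304qr + 304q + 432q³ - 192q²r + 192q²    [distributive law]
= 448q - 64r + 64 + 876q² - 304qr + 432q³ - 192q²r    [combine like terms]

448q - 64r + 64 + 876q² - 304qr + 432q³ - 192q²r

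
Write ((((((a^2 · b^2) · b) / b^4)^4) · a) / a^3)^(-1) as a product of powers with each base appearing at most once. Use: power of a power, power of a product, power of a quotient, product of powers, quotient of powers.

((((((a^2 · b^2) · b) / b^4)^4) · a) / a^3)^(-1)
= ((((((a^2 · b^2) · b) / b^4)^4) · a)^(-1)) / ((a^3)^(-1))    [power of a quotient]
= ((((((a^2 · b^2) · b) / b^4)^4)^(-1)) · (a^(-1))) / ((a^3)^(-1))    [power of a product]
= (((((a^2 · b^2) · b) / b^4)^(-4)) · (a^(-1))) / ((a^3)^(-1))    [power of a power]
= (((((a^2 · b^2) · b)^(-4)) / ((b^4)^(-4))) · (a^(-1))) / ((a^3)^(-1))    [power of a quotient]
= (((((a^2 · b^2)^(-4)) · (b^(-4))) / ((b^4)^(-4))) · (a^(-1))) / ((a^3)^(-1))    [power of a product]
= ((((((a^2)^(-4)) · ((b^2)^(-4))) · (b^(-4))) / ((b^4)^(-4))) · (a^(-1))) / ((a^3)^(-1))    [power of a product]
= ((((a^(-8) · ((b^2)^(-4))) · (b^(-4))) / ((b^4)^(-4))) · (a^(-1))) / ((a^3)^(-1))    [power of a power]
= ((((a^(-8) · b^(-8)) · (b^(-4))) / ((b^4)^(-4))) · (a^(-1))) / ((a^3)^(-1))    [power of a power]
= ((((a^(-8) · b^(-8)) · b^(-4)) / b^(-16)) · (a^(-1))) / ((a^3)^(-1))    [power of a power]
= ((((a^(-8) · b^(-8)) · b^(-4)) / b^(-16)) · a^(-1)) / a^(-3)    [power of a power]
= a^(-6)·b^4    [quotient of powers; product of powers]

a^(-6)·b^4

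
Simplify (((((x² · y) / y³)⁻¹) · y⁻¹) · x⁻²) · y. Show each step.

(((((x² · y) / y³)⁻¹) · y⁻¹) · x⁻²) · y
= (((((x² · y)⁻¹) / ((y³)⁻¹)) · y⁻¹) · x⁻²) · y    [power of a quotient]
= ((((((x²)⁻¹) · (y⁻¹)) / ((y³)⁻¹)) · y⁻¹) · x⁻²) · y    [power of a product]
= ((((x⁻² · (y⁻¹)) / ((y³)⁻¹)) · y⁻¹) · x⁻²) · y    [power of a power]
= ((((x⁻² · y⁻¹) / y⁻³) · y⁻¹) · x⁻²) · y    [power of a power]
= x⁻⁴·y²    [quotient of powers; product of powers]

x⁻⁴·y²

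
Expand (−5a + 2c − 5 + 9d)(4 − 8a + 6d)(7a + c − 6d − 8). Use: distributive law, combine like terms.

(−5a + 2c − 5 + 9d)(4 − 8a + 6d)(7a + c − 6d − 8)
= (−20a + 40a^2 − 30ad + 8c − 16ac + 12cd − 20 + 40a − 30d + 36d − 72ad + 54d^2)(7a + c − 6d − 8)    [distributive law]
= (20a + 40a^2 − 102ad + 8c − 16ac + 12cd − 20 + 6d + 54d^2)(7a + c − 6d − 8)    [combine like terms]
= 140a^2 + 20ac − 120ad − 160a + 280a^3 + 40a^2c − 240a^2d − 320a^2 − 714a^2d − 102acd + 612ad^2 + 816ad + 56ac + 8c^2 − 48cd − 64c − 112a^2c − 16ac^2 + 96acd + 128ac + 84acd + 12c^2d − 72cd^2 − 96cd − 140a − 20c + 120d + 160 + 42ad + 6cd − 36d^2 − 48d + 378ad^2 + 54cd^2 − 324d^3 − 432d^2    [distributive law]
= −180a^2 + 204ac + 738ad − 300a + 280a^3 − 72a^2c − 954a^2d + 78acd + 990ad^2 + 8c^2 − 138cd − 84c − 16ac^2 + 12c^2d − 18cd^2 + 72d + 160 − 468d^2 − 324d^3    [combine like terms]

−180a^2 + 204ac + 738ad − 300a + 280a^3 − 72a^2c − 954a^2d + 78acd + 990ad^2 + 8c^2 − 138cd − 84c − 16ac^2 + 12c^2d − 18cd^2 + 72d + 160 − 468d^2 − 324d^3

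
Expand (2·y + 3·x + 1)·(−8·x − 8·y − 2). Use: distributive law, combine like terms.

(2·y + 3·x + 1)·(−8·x − 8·y − 2)
= −16·x·y − 16·y² − 4·y − 24·x² − 24·x·y − 6·x − 8·x − 8·y − 2    [distributive law]
= −40·x·y − 16·y² − 12·y − 24·x² − 14·x − 2    [combine like terms]

−40·x·y − 16·y² − 12·y − 24·x² − 14·x − 2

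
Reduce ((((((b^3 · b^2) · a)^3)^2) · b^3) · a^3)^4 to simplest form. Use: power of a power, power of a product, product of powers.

a^36·b^132

((((((b^3 · b^2) · a)^3)^2) · b^3) · a^3)^4
= ((((((b^3 · b^2) · a)^3)^2) · b^3)^4) · ((a^3)^4)    [power of a product]
= ((((((b^3 · b^2) · a)^3)^2)^4) · ((b^3)^4)) · ((a^3)^4)    [power of a product]
= (((((b^3 · b^2) · a)^3)^8) · ((b^3)^4)) · ((a^3)^4)    [power of a power]
= ((((b^3 · b^2) · a)^24) · ((b^3)^4)) · ((a^3)^4)    [power of a power]
= ((((b^3 · b^2)^24) · (a^24)) · ((b^3)^4)) · ((a^3)^4)    [power of a product]
= (((((b^3)^24) · ((b^2)^24)) · (a^24)) · ((b^3)^4)) · ((a^3)^4)    [power of a product]
= (((b^72 · ((b^2)^24)) · (a^24)) · ((b^3)^4)) · ((a^3)^4)    [power of a power]
= (((b^72 · b^48) · (a^24)) · ((b^3)^4)) · ((a^3)^4)    [power of a power]
= ((b^120 · (a^24)) · ((b^3)^4)) · ((a^3)^4)    [product of powers]
= ((b^120 · a^24) · b^12) · ((a^3)^4)    [power of a power]
= ((b^120 · a^24) · b^12) · a^12    [power of a power]
= a^36·b^132    [product of powers]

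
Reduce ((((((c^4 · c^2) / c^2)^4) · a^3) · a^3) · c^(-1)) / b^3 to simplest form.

((((((c^4 · c^2) / c^2)^4) · a^3) · a^3) · c^(-1)) / b^3
= ((((((c^4 · c^2)^4) / ((c^2)^4)) · a^3) · a^3) · c^(-1)) / b^3    [power of a quotient]
= (((((((c^4)^4) · ((c^2)^4)) / ((c^2)^4)) · a^3) · a^3) · c^(-1)) / b^3    [power of a product]
= (((((c^16 · ((c^2)^4)) / ((c^2)^4)) · a^3) · a^3) · c^(-1)) / b^3    [power of a power]
= (((((c^16 · c^8) / ((c^2)^4)) · a^3) · a^3) · c^(-1)) / b^3    [power of a power]
= ((((c^24 / ((c^2)^4)) · a^3) · a^3) · c^(-1)) / b^3    [product of powers]
= ((((c^24 / c^8) · a^3) · a^3) · c^(-1)) / b^3    [power of a power]
= (((c^16 · a^3) · a^3) · c^(-1)) / b^3    [quotient of powers]
= a^6b^(-3)c^15    [quotient of powers; product of powers]

a^6b^(-3)c^15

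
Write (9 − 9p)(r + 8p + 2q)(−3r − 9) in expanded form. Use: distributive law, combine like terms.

(9 − 9p)(r + 8p + 2q)(−3r − 9)
= (9r + 72p + 18q − 9pr − 72p^2 − 18pq)(−3r − 9)    [distributive law]
= −27r^2 − 81r − 216pr − 648p − 54qr − 162q + 27pr^2 + 81pr + 216p^2r + 648p^2 + 54pqr + 162pq    [distributive law]
= −27r^2 − 81r − 135pr − 648p − 54qr − 162q + 27pr^2 + 216p^2r + 648p^2 + 54pqr + 162pq    [combine like terms]

−27r^2 − 81r − 135pr − 648p − 54qr − 162q + 27pr^2 + 216p^2r + 648p^2 + 54pqr + 162pq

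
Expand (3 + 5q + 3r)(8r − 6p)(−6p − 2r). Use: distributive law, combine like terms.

(3 + 5q + 3r)(8r − 6p)(−6p − 2r)
= (24r − 18p + 40qr − 30pq + 24r^2 − 18pr)(−6p − 2r)    [distributive law]
= −144pr − 48r^2 + 108p^2 + 36pr − 240pqr − 80qr^2 + 180p^2q + 60pqr − 144pr^2 − 48r^3 + 108p^2r + 36pr^2    [distributive law]
= −108pr − 48r^2 + 108p^2 − 180pqr − 80qr^2 + 180p^2q − 108pr^2 − 48r^3 + 108p^2r    [combine like terms]

−108pr − 48r^2 + 108p^2 − 180pqr − 80qr^2 + 180p^2q − 108pr^2 − 48r^3 + 108p^2r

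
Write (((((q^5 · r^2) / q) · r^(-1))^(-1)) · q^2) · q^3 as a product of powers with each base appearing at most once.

(((((q^5 · r^2) / q) · r^(-1))^(-1)) · q^2) · q^3
= (((((q^5 · r^2) / q)^(-1)) · ((r^(-1))^(-1))) · q^2) · q^3    [power of a product]
= (((((q^5 · r^2)^(-1)) / (q^(-1))) · ((r^(-1))^(-1))) · q^2) · q^3    [power of a quotient]
= ((((((q^5)^(-1)) · ((r^2)^(-1))) / (q^(-1))) · ((r^(-1))^(-1))) · q^2) · q^3    [power of a product]
= ((((q^(-5) · ((r^2)^(-1))) / (q^(-1))) · ((r^(-1))^(-1))) · q^2) · q^3    [power of a power]
= ((((q^(-5) · r^(-2)) / (q^(-1))) · ((r^(-1))^(-1))) · q^2) · q^3    [power of a power]
= ((((q^(-5) · r^(-2)) / q^(-1)) · r) · q^2) · q^3    [power of a power]
= qr^(-1)    [quotient of powers; product of powers]

qr^(-1)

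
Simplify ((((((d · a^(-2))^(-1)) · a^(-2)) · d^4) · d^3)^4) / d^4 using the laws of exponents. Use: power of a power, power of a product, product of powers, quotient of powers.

d^20

((((((d · a^(-2))^(-1)) · a^(-2)) · d^4) · d^3)^4) / d^4
= ((((((d · a^(-2))^(-1)) · a^(-2)) · d^4)^4) · ((d^3)^4)) / d^4    [power of a product]
= ((((((d · a^(-2))^(-1)) · a^(-2))^4) · ((d^4)^4)) · ((d^3)^4)) / d^4    [power of a product]
= ((((((d · a^(-2))^(-1))^4) · ((a^(-2))^4)) · ((d^4)^4)) · ((d^3)^4)) / d^4    [power of a product]
= (((((d · a^(-2))^(-4)) · ((a^(-2))^4)) · ((d^4)^4)) · ((d^3)^4)) / d^4    [power of a power]
= (((((d^(-4)) · ((a^(-2))^(-4))) · ((a^(-2))^4)) · ((d^4)^4)) · ((d^3)^4)) / d^4    [power of a product]
= ((((d^(-4) · a^8) · ((a^(-2))^4)) · ((d^4)^4)) · ((d^3)^4)) / d^4    [power of a power]
= ((((d^(-4) · a^8) · a^(-8)) · ((d^4)^4)) · ((d^3)^4)) / d^4    [power of a power]
= ((((d^(-4) · a^8) · a^(-8)) · d^16) · ((d^3)^4)) / d^4    [power of a power]
= ((((d^(-4) · a^8) · a^(-8)) · d^16) · d^12) / d^4    [power of a power]
= d^20    [quotient of powers; product of powers]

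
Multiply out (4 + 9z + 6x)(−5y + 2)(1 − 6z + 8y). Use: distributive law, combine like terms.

(4 + 9z + 6x)(−5y + 2)(1 − 6z + 8y)
= (−20y + 8 − 45yz + 18z − 30xy + 12x)(1 − 6z + 8y)    [distributive law]
= −20y + 120yz − 160y^2 + 8 − 48z + 64y − 45yz + 270yz^2 − 360y^2z + 18z − 108z^2 + 144yz − 30xy + 180xyz − 240xy^2 + 12x − 72xz + 96xy    [distributive law]
= 44y + 219yz − 160y^2 + 8 − 30z + 270yz^2 − 360y^2z − 108z^2 + 66xy + 180xyz − 240xy^2 + 12x − 72xz    [combine like terms]

44y + 219yz − 160y^2 + 8 − 30z + 270yz^2 − 360y^2z − 108z^2 + 66xy + 180xyz − 240xy^2 + 12x − 72xz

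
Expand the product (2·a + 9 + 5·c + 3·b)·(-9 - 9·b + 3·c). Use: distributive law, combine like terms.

(2·a + 9 + 5·c + 3·b)·(-9 - 9·b + 3·c)
= -18·a - 18·a·b + 6·a·c - 81 - 81·b + 27·c - 45·c - 45·b·c + 15·c² - 27·b - 27·b² + 9·b·c    [distributive law]
= -18·a - 18·a·b + 6·a·c - 81 - 108·b - 18·c - 36·b·c + 15·c² - 27·b²    [combine like terms]

-18·a - 18·a·b + 6·a·c - 81 - 108·b - 18·c - 36·b·c + 15·c² - 27·b²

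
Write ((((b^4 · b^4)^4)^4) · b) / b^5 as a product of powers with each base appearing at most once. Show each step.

((((b^4 · b^4)^4)^4) · b) / b^5
= (((b^4 · b^4)^16) · b) / b^5    [power of a power]
= ((((b^4)^16) · ((b^4)^16)) · b) / b^5    [power of a product]
= ((b^64 · ((b^4)^16)) · b) / b^5    [power of a power]
= ((b^64 · b^64) · b) / b^5    [power of a power]
= (b^128 · b) / b^5    [product of powers]
= b^129 / b^5    [product of powers]
= b^124    [quotient of powers]

b^124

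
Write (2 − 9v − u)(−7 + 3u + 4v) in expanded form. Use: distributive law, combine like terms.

(2 − 9v − u)(−7 + 3u + 4v)
= −14 + 6u + 8v + 63v − 27uv − 36v^2 + 7u − 3u^2 − 4uv    [distributive law]
= −14 + 13u + 71v − 31uv − 36v^2 − 3u^2    [combine like terms]

−14 + 13u + 71v − 31uv − 36v^2 − 3u^2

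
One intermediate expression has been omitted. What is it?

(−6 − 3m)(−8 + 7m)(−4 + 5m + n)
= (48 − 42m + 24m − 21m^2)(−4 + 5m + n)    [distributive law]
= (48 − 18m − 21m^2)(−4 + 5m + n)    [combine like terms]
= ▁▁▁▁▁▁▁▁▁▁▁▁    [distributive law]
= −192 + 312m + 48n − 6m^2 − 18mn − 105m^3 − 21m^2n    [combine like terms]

Applying distributive law to the line above:

−192 + 240m + 48n + 72m − 90m^2 − 18mn + 84m^2 − 105m^3 − 21m^2n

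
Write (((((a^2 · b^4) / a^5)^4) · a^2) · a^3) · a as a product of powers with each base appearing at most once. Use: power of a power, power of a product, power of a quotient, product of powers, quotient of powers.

a^(-6)·b^16

(((((a^2 · b^4) / a^5)^4) · a^2) · a^3) · a
= (((((a^2 · b^4)^4) / ((a^5)^4)) · a^2) · a^3) · a    [power of a quotient]
= ((((((a^2)^4) · ((b^4)^4)) / ((a^5)^4)) · a^2) · a^3) · a    [power of a product]
= ((((a^8 · ((b^4)^4)) / ((a^5)^4)) · a^2) · a^3) · a    [power of a power]
= ((((a^8 · b^16) / ((a^5)^4)) · a^2) · a^3) · a    [power of a power]
= ((((a^8 · b^16) / a^20) · a^2) · a^3) · a    [power of a power]
= a^(-6)·b^16    [quotient of powers; product of powers]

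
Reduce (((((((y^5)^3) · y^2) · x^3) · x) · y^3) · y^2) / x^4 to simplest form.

(((((((y^5)^3) · y^2) · x^3) · x) · y^3) · y^2) / x^4
= (((((y^15 · y^2) · x^3) · x) · y^3) · y^2) / x^4    [power of a power]
= ((((y^17 · x^3) · x) · y^3) · y^2) / x^4    [product of powers]
= y^22    [quotient of powers; product of powers]

y^22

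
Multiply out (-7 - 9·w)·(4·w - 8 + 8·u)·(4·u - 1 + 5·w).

(-7 - 9·w)·(4·w - 8 + 8·u)·(4·u - 1 + 5·w)
= (-28·w + 56 - 56·u - 36·w² + 72·w - 72·u·w)·(4·u - 1 + 5·w)    [distributive law]
= (44·w + 56 - 56·u - 36·w² - 72·u·w)·(4·u - 1 + 5·w)    [combine like terms]
= 176·u·w - 44·w + 220·w² + 224·u - 56 + 280·w - 224·u² + 56·u - 280·u·w - 144·u·w² + 36·w² - 180·w³ - 288·u²·w + 72·u·w - 360·u·w²    [distributive law]
= -32·u·w + 236·w + 256·w² + 280·u - 56 - 224·u² - 504·u·w² - 180·w³ - 288·u²·w    [combine like terms]

-32·u·w + 236·w + 256·w² + 280·u - 56 - 224·u² - 504·u·w² - 180·w³ - 288·u²·w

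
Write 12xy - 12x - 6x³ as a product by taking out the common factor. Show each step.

12xy - 12x - 6x³
= 6(2xy - 2x - x³)    [factor out 6]
= 6x(2y - 2 - x²)    [factor out x]

6x(2y - 2 - x²)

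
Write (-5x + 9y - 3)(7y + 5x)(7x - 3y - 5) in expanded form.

145x^2y + 411xy^2 - 152xy - 175x^3 + 20x^2 - 189y^3 - 252y^2 + 105y + 75x

(-5x + 9y - 3)(7y + 5x)(7x - 3y - 5)
= (-35xy - 25x^2 + 63y^2 + 45xy - 21y - 15x)(7x - 3y - 5)    [distributive law]
= (10xy - 25x^2 + 63y^2 - 21y - 15x)(7x - 3y - 5)    [combine like terms]
= 70x^2y - 30xy^2 - 50xy - 175x^3 + 75x^2y + 125x^2 + 441xy^2 - 189y^3 - 315y^2 - 147xy + 63y^2 + 105y - 105x^2 + 45xy + 75x    [distributive law]
= 145x^2y + 411xy^2 - 152xy - 175x^3 + 20x^2 - 189y^3 - 252y^2 + 105y + 75x    [combine like terms]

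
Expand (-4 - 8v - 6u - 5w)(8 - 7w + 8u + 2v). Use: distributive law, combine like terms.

-32 - 12w - 80u - 72v + 46vw - 76uv - 16v^2 + 2uw - 48u^2 + 35w^2

(-4 - 8v - 6u - 5w)(8 - 7w + 8u + 2v)
= -32 + 28w - 32u - 8v - 64v + 56vw - 64uv - 16v^2 - 48u + 42uw - 48u^2 - 12uv - 40w + 35w^2 - 40uw - 10vw    [distributive law]
= -32 - 12w - 80u - 72v + 46vw - 76uv - 16v^2 + 2uw - 48u^2 + 35w^2    [combine like terms]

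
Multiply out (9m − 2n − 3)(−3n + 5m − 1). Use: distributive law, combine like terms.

(9m − 2n − 3)(−3n + 5m − 1)
= −27mn + 45m^2 − 9m + 6n^2 − 10mn + 2n + 9n − 15m + 3    [distributive law]
= −37mn + 45m^2 − 24m + 6n^2 + 11n + 3    [combine like terms]

−37mn + 45m^2 − 24m + 6n^2 + 11n + 3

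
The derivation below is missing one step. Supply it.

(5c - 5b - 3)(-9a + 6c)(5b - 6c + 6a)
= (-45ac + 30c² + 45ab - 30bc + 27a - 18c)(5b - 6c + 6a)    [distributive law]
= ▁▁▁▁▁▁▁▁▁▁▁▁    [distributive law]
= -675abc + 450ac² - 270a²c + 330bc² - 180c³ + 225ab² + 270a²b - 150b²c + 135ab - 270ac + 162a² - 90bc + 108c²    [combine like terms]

Applying distributive law to the line above:

-225abc + 270ac² - 270a²c + 150bc² - 180c³ + 180ac² + 225ab² - 270abc + 270a²b - 150b²c + 180bc² - 180abc + 135ab - 162ac + 162a² - 90bc + 108c² - 108ac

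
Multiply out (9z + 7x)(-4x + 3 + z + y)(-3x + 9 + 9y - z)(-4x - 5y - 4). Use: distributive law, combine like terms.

(9z + 7x)(-4x + 3 + z + y)(-3x + 9 + 9y - z)(-4x - 5y - 4)
= (-36xz + 27z + 9z^2 + 9yz - 28x^2 + 21x + 7xz + 7xy)(-3x + 9 + 9y - z)(-4x - 5y - 4)    [distributive law]
= (-29xz + 27z + 9z^2 + 9yz - 28x^2 + 21x + 7xy)(-3x + 9 + 9y - z)(-4x - 5y - 4)    [combine like terms]
= (87x^2z - 261xz - 261xyz + 29xz^2 - 81xz + 243z + 243yz - 27z^2 - 27xz^2 + 81z^2 + 81yz^2 - 9z^3 - 27xyz + 81yz + 81y^2z - 9yz^2 + 84x^3 - 252x^2 - 252x^2y + 28x^2z - 63x^2 + 189x + 189xy - 21xz - 21x^2y + 63xy + 63xy^2 - 7xyz)(-4x - 5y - 4)    [distributive law]
= (115x^2z - 363xz - 295xyz + 2xz^2 + 243z + 324yz + 54z^2 + 72yz^2 - 9z^3 + 81y^2z + 84x^3 - 315x^2 - 273x^2y + 189x + 252xy + 63xy^2)(-4x - 5y - 4)    [combine like terms]
= -460x^3z - 575x^2yz - 460x^2z + 1452x^2z + 1815xyz + 1452xz + 1180x^2yz + 1475xy^2z + 1180xyz - 8x^2z^2 - 10xyz^2 - 8xz^2 - 972xz - 1215yz - 972z - 1296xyz - 1620y^2z - 1296yz - 216xz^2 - 270yz^2 - 216z^2 - 288xyz^2 - 360y^2z^2 - 288yz^2 + 36xz^3 + 45yz^3 + 36z^3 - 324xy^2z - 405y^3z - 324y^2z - 336x^4 - 420x^3y - 336x^3 + 1260x^3 + 1575x^2y + 1260x^2 + 1092x^3y + 1365x^2y^2 + 1092x^2y - 756x^2 - 945xy - 756x - 1008x^2y - 1260xy^2 - 1008xy - 252x^2y^2 - 315xy^3 - 252xy^2    [distributive law]
= -460x^3z + 605x^2yz + 992x^2z + 1699xyz + 480xz + 1151xy^2z - 8x^2z^2 - 298xyz^2 - 224xz^2 - 2511yz - 972z - 1944y^2z - 558yz^2 - 216z^2 - 360y^2z^2 + 36xz^3 + 45yz^3 + 36z^3 - 405y^3z - 336x^4 + 672x^3y + 924x^3 + 1659x^2y + 504x^2 + 1113x^2y^2 - 1953xy - 756x - 1512xy^2 - 315xy^3    [combine like terms]

-460x^3z + 605x^2yz + 992x^2z + 1699xyz + 480xz + 1151xy^2z - 8x^2z^2 - 298xyz^2 - 224xz^2 - 2511yz - 972z - 1944y^2z - 558yz^2 - 216z^2 - 360y^2z^2 + 36xz^3 + 45yz^3 + 36z^3 - 405y^3z - 336x^4 + 672x^3y + 924x^3 + 1659x^2y + 504x^2 + 1113x^2y^2 - 1953xy - 756x - 1512xy^2 - 315xy^3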